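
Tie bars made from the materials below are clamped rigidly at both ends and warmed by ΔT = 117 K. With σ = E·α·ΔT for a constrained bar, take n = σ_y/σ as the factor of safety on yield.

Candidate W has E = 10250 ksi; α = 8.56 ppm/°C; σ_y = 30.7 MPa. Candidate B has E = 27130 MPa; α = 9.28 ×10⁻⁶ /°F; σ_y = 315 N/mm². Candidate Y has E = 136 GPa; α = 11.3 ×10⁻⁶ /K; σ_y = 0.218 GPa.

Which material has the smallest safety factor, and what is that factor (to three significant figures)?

Per material, after unit conversion:
  candidate W: E = 70.67, α = 8.56, σ_y = 30.70 → σ = 70.8 MPa, n = 0.434
  candidate B: E = 27.13, α = 16.7, σ_y = 315.0 → σ = 53.0 MPa, n = 5.94
  candidate Y: E = 136.0, α = 11.3, σ_y = 218.0 → σ = 180 MPa, n = 1.21
Smallest n: candidate W with n = 0.434.

candidate W, n = 0.434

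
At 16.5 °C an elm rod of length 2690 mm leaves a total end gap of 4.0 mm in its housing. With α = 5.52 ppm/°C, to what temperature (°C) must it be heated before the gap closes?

286 °C

α·L₀·ΔT = 4.0 mm ⇒ ΔT = 4.0 / (5.52×10⁻⁶ × 2690.0) = 269.4 K.
T = 16.5 + 269.4 = 285.9 °C.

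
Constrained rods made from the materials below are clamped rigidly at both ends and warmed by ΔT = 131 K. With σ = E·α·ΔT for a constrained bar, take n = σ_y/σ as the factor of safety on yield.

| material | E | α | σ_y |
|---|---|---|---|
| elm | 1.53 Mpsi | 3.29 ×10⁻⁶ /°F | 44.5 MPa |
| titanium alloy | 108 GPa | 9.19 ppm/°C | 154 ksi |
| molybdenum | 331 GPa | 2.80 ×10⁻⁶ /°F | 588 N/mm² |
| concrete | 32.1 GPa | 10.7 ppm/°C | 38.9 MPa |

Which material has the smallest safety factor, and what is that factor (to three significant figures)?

Per material, after unit conversion:
  elm: E = 10.55, α = 5.92, σ_y = 44.50 → σ = 8.18 MPa, n = 5.44
  titanium alloy: E = 108.0, α = 9.19, σ_y = 1062 → σ = 130 MPa, n = 8.17
  molybdenum: E = 331.0, α = 5.04, σ_y = 588.0 → σ = 219 MPa, n = 2.69
  concrete: E = 32.10, α = 10.7, σ_y = 38.90 → σ = 45.0 MPa, n = 0.865
The minimum is concrete at n = 0.865.

concrete, n = 0.865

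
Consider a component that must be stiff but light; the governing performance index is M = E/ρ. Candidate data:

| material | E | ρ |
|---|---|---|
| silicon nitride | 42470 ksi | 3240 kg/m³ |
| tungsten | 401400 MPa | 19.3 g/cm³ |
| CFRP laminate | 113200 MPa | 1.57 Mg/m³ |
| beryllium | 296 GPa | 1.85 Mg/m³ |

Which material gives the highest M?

Putting every candidate on a common basis:
  silicon nitride: E = 292.8 GPa, ρ = 3240 kg/m³
  tungsten: E = 401.4 GPa, ρ = 19300 kg/m³
  CFRP laminate: E = 113.2 GPa, ρ = 1570 kg/m³
  beryllium: E = 296.0 GPa, ρ = 1850 kg/m³
  beryllium: M = 160 MN·m/kg
  silicon nitride: M = 90.4 MN·m/kg
  CFRP laminate: M = 72.1 MN·m/kg
  tungsten: M = 20.8 MN·m/kg
The maximum is for beryllium.

beryllium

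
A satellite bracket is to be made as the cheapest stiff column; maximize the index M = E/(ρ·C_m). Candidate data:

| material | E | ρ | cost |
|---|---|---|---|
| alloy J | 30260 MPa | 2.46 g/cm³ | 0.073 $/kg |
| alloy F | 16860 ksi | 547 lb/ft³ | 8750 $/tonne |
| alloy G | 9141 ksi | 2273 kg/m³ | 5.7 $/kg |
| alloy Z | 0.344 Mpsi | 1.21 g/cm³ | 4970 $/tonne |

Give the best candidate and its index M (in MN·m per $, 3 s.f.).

In SI units:
  alloy J: E = 30.26 GPa, ρ = 2460 kg/m³, cost = 0.07300 $/kg
  alloy F: E = 116.2 GPa, ρ = 8762 kg/m³, cost = 8.750 $/kg
  alloy G: E = 63.02 GPa, ρ = 2273 kg/m³, cost = 5.700 $/kg
  alloy Z: E = 2.372 GPa, ρ = 1210 kg/m³, cost = 4.970 $/kg
  alloy J: M = 169 MN·m per $
  alloy G: M = 4.86 MN·m per $
  alloy F: M = 1.52 MN·m per $
  alloy Z: M = 0.394 MN·m per $
Alloy J ranks first.

alloy J, M = 169 MN·m per $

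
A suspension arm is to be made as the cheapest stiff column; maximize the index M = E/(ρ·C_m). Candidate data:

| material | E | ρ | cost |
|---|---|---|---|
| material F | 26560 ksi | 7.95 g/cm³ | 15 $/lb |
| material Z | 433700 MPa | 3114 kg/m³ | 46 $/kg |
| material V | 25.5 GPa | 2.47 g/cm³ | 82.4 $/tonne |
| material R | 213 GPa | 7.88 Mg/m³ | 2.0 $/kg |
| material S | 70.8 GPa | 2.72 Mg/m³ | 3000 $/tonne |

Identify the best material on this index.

Normalizing units and computing the index:
  material F: E = 183.1 GPa, ρ = 7950 kg/m³, cost = 33.07 $/kg
  material Z: E = 433.7 GPa, ρ = 3114 kg/m³, cost = 46.00 $/kg
  material V: E = 25.50 GPa, ρ = 2470 kg/m³, cost = 0.08240 $/kg
  material R: E = 213.0 GPa, ρ = 7880 kg/m³, cost = 2.000 $/kg
  material S: E = 70.80 GPa, ρ = 2720 kg/m³, cost = 3.000 $/kg
  material V: M = 125 MN·m per $
  material R: M = 13.5 MN·m per $
  material S: M = 8.68 MN·m per $
  material Z: M = 3.03 MN·m per $
  material F: M = 0.697 MN·m per $
Material V ranks first.

material V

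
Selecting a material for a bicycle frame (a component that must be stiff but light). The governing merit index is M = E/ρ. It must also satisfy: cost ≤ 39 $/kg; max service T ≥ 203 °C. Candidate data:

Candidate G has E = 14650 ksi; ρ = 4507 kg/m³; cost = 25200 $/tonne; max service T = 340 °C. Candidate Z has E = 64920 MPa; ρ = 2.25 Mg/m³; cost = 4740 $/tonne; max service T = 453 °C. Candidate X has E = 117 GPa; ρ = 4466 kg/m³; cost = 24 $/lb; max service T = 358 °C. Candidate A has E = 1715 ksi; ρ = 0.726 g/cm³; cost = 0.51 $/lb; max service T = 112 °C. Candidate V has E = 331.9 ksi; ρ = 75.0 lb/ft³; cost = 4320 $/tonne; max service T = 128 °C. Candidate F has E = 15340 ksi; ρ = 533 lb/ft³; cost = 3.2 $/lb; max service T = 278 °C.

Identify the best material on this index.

candidate Z

Screen on constraints: cost ≤ 39 $/kg; max service T ≥ 203 °C. Survivors: candidate G, candidate Z, candidate F.
Putting every candidate on a common basis:
  candidate G: E = 101.0 GPa, ρ = 4507 kg/m³
  candidate Z: E = 64.92 GPa, ρ = 2250 kg/m³
  candidate F: E = 105.8 GPa, ρ = 8538 kg/m³
  candidate Z: M = 28.9 MN·m/kg
  candidate G: M = 22.4 MN·m/kg
  candidate F: M = 12.4 MN·m/kg
The maximum is for candidate Z.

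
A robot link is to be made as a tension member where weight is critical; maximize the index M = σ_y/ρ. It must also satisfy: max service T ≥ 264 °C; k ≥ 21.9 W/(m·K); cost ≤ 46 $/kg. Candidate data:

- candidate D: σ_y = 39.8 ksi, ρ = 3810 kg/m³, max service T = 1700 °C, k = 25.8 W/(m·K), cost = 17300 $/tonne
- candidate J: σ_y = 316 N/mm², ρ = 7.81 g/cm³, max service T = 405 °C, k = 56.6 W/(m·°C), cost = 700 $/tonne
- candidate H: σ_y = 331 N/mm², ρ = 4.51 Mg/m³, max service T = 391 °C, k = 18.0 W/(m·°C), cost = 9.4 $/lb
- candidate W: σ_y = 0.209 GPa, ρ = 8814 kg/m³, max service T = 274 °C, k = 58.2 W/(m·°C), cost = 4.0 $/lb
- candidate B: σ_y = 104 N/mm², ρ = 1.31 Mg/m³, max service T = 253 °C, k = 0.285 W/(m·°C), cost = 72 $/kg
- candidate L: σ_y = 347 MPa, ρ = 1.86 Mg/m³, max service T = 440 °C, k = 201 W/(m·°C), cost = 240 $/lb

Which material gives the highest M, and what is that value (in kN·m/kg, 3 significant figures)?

Screen on constraints: max service T ≥ 264 °C; k ≥ 21.9 W/(m·K); cost ≤ 46 $/kg. Survivors: candidate D, candidate J, candidate W.
In SI units:
  candidate D: σ_y = 274.4 MPa, ρ = 3810 kg/m³
  candidate J: σ_y = 316.0 MPa, ρ = 7810 kg/m³
  candidate W: σ_y = 209.0 MPa, ρ = 8814 kg/m³
  candidate D: M = 72.0 kN·m/kg
  candidate J: M = 40.5 kN·m/kg
  candidate W: M = 23.7 kN·m/kg
The maximum is for candidate D.

candidate D, M = 72.0 kN·m/kg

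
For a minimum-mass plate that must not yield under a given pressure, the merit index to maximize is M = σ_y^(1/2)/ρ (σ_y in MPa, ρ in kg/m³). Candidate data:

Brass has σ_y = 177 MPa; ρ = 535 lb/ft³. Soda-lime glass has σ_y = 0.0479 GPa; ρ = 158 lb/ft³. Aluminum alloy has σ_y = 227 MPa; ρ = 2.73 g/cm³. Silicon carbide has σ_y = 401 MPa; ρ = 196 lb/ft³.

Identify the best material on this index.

Convert each candidate to consistent units, then evaluate M:
  brass: σ_y = 177.0 MPa, ρ = 8570 kg/m³
  soda-lime glass: σ_y = 47.90 MPa, ρ = 2531 kg/m³
  aluminum alloy: σ_y = 227.0 MPa, ρ = 2730 kg/m³
  silicon carbide: σ_y = 401.0 MPa, ρ = 3140 kg/m³
  silicon carbide: M = 6.38×10⁻³
  aluminum alloy: M = 5.52×10⁻³
  soda-lime glass: M = 2.73×10⁻³
  brass: M = 1.55×10⁻³
Silicon carbide ranks first.

silicon carbide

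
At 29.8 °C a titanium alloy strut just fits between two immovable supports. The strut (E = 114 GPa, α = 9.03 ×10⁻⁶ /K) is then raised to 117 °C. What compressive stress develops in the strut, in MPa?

89.8 MPa

ΔT = 87.20 K. Constrained thermal stress σ = E·α·ΔT = 114.0×10³ MPa × 9.03×10⁻⁶ × 87.20 = 89.8 MPa (compressive).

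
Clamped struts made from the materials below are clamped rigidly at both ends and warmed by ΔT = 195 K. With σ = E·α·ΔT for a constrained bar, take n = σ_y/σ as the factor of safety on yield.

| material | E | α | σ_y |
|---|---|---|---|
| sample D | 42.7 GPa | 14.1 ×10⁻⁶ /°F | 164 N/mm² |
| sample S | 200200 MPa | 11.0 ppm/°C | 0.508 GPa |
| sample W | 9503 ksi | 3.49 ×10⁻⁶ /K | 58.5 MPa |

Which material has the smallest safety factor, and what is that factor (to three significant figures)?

Converting E to GPa, α to ×10⁻⁶/K, σ_y to MPa, then σ and n for each:
  sample D: E = 42.70, α = 25.4, σ_y = 164.0 → σ = 211 MPa, n = 0.776
  sample S: E = 200.2, α = 11.0, σ_y = 508.0 → σ = 429 MPa, n = 1.18
  sample W: E = 65.52, α = 3.49, σ_y = 58.50 → σ = 44.6 MPa, n = 1.31
Sample D has the lowest safety factor, n = 0.776.

sample D, n = 0.776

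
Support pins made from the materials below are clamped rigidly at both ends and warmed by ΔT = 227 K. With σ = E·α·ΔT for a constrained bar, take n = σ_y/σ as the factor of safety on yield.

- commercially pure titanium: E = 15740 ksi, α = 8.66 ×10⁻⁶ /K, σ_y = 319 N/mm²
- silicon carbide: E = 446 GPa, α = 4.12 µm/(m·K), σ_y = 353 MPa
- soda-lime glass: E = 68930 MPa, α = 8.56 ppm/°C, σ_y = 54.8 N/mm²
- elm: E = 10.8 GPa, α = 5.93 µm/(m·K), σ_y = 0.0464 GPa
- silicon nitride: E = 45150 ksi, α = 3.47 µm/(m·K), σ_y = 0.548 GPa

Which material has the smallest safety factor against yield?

soda-lime glass

Converting E to GPa, α to ×10⁻⁶/K, σ_y to MPa, then σ and n for each:
  commercially pure titanium: E = 108.5, α = 8.66, σ_y = 319.0 → σ = 213 MPa, n = 1.50
  silicon carbide: E = 446.0, α = 4.12, σ_y = 353.0 → σ = 417 MPa, n = 0.846
  soda-lime glass: E = 68.93, α = 8.56, σ_y = 54.80 → σ = 134 MPa, n = 0.409
  elm: E = 10.80, α = 5.93, σ_y = 46.40 → σ = 14.5 MPa, n = 3.19
  silicon nitride: E = 311.3, α = 3.47, σ_y = 548.0 → σ = 245 MPa, n = 2.23
The minimum is soda-lime glass at n = 0.409.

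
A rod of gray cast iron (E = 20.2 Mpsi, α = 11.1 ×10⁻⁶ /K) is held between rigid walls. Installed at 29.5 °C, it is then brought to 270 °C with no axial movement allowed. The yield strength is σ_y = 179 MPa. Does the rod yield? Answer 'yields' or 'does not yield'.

yields

E = 20.2 Mpsi = 139.3 GPa.
ΔT = 240.5 K. Constrained thermal stress σ = E·α·ΔT = 139.3×10³ MPa × 11.1×10⁻⁶ × 240.5 = 372 MPa (compressive).
Compare to σ_y = 179 MPa: σ ≥ σ_y, so it yields.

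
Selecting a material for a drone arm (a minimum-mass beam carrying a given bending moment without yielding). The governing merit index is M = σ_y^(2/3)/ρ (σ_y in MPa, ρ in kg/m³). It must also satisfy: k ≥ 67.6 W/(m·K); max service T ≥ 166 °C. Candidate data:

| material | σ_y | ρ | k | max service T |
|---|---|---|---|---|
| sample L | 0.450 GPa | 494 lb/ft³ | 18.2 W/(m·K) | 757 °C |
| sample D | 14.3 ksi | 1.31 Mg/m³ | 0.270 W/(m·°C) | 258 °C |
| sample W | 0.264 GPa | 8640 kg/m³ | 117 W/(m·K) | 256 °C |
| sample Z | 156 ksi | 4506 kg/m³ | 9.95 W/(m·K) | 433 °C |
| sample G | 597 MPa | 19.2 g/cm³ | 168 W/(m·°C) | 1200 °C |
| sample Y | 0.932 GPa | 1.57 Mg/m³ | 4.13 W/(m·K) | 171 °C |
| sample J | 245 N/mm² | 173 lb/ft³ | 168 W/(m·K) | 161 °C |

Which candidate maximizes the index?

sample W

Screen on constraints: k ≥ 67.6 W/(m·K); max service T ≥ 166 °C. Survivors: sample W, sample G.
After converting to SI:
  sample W: σ_y = 264.0 MPa, ρ = 8640 kg/m³
  sample G: σ_y = 597.0 MPa, ρ = 19200 kg/m³
  sample W: M = 4.76×10⁻³
  sample G: M = 3.69×10⁻³
Sample W ranks first.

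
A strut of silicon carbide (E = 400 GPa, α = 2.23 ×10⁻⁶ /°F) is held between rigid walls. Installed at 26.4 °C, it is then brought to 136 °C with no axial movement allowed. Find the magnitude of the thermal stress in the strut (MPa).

α = 2.23×10⁻⁶/°F × 9/5 = 4.01×10⁻⁶/K.
ΔT = 109.6 K. Constrained thermal stress σ = E·α·ΔT = 400.0×10³ MPa × 4.01×10⁻⁶ × 109.6 = 176 MPa (compressive).

176 MPa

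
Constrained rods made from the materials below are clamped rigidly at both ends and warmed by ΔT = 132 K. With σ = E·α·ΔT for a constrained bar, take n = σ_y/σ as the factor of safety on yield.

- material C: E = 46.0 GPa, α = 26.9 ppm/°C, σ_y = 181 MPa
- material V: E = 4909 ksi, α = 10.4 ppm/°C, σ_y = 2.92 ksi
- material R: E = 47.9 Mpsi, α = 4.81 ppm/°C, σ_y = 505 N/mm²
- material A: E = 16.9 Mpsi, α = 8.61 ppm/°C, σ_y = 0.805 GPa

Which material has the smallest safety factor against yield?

material V

With everything in SI (GPa, ×10⁻⁶/K, MPa):
  material C: E = 46.00, α = 26.9, σ_y = 181.0 → σ = 163 MPa, n = 1.11
  material V: E = 33.85, α = 10.4, σ_y = 20.13 → σ = 46.5 MPa, n = 0.433
  material R: E = 330.3, α = 4.81, σ_y = 505.0 → σ = 210 MPa, n = 2.41
  material A: E = 116.5, α = 8.61, σ_y = 805.0 → σ = 132 MPa, n = 6.08
Material V has the lowest safety factor, n = 0.433.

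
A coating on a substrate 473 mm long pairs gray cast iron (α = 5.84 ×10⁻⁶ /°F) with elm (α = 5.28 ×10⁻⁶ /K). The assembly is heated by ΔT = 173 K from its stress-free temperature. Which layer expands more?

gray cast iron

gray cast iron: α = 5.84×10⁻⁶/°F × 9/5 = 10.5×10⁻⁶/K.
α(gray cast iron) = 10.5×10⁻⁶/K vs α(elm) = 5.28×10⁻⁶/K.
Higher α expands more for the same ΔT: gray cast iron.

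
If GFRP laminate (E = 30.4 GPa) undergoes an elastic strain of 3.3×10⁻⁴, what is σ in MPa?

σ = E·ε = 30400 MPa × 3.3×10⁻⁴ = 10.0 MPa.

10.0 MPa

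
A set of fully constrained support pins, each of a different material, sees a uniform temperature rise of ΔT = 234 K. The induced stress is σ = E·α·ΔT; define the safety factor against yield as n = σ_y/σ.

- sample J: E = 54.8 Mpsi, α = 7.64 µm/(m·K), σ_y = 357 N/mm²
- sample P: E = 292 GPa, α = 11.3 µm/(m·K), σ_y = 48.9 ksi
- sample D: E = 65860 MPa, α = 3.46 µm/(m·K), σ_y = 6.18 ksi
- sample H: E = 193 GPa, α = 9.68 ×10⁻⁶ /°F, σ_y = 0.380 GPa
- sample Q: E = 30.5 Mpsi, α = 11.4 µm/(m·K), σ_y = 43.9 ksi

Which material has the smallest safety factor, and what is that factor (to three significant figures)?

sample P, n = 0.437

Per material, after unit conversion:
  sample J: E = 377.8, α = 7.64, σ_y = 357.0 → σ = 675 MPa, n = 0.529
  sample P: E = 292.0, α = 11.3, σ_y = 337.2 → σ = 772 MPa, n = 0.437
  sample D: E = 65.86, α = 3.46, σ_y = 42.61 → σ = 53.3 MPa, n = 0.799
  sample H: E = 193.0, α = 17.4, σ_y = 380.0 → σ = 787 MPa, n = 0.483
  sample Q: E = 210.3, α = 11.4, σ_y = 302.7 → σ = 561 MPa, n = 0.540
Sample P has the lowest safety factor, n = 0.437.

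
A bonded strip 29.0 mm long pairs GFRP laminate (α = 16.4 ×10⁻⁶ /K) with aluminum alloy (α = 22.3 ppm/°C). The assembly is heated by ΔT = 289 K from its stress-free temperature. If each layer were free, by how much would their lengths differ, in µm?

49.4 µm

Δα = |16.4 − 22.3|×10⁻⁶/K = 5.90×10⁻⁶/K.
ΔL_mismatch = Δα·L·ΔT = 5.90×10⁻⁶ × 29.0 mm × 289.0 K = 49.4 µm.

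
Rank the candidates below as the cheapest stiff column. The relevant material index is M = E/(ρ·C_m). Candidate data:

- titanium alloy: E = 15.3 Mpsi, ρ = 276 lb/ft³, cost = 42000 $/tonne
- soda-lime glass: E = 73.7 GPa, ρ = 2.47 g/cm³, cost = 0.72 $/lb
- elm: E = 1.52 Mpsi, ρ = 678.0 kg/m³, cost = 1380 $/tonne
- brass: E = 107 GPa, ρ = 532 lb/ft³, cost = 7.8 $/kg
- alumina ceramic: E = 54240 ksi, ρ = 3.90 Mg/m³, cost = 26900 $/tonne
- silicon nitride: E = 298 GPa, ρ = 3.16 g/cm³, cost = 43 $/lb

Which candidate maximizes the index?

soda-lime glass

After converting to SI:
  titanium alloy: E = 105.5 GPa, ρ = 4421 kg/m³, cost = 42.00 $/kg
  soda-lime glass: E = 73.70 GPa, ρ = 2470 kg/m³, cost = 1.587 $/kg
  elm: E = 10.48 GPa, ρ = 678.0 kg/m³, cost = 1.380 $/kg
  brass: E = 107.0 GPa, ρ = 8522 kg/m³, cost = 7.800 $/kg
  alumina ceramic: E = 374.0 GPa, ρ = 3900 kg/m³, cost = 26.90 $/kg
  silicon nitride: E = 298.0 GPa, ρ = 3160 kg/m³, cost = 94.80 $/kg
  soda-lime glass: M = 18.8 MN·m per $
  elm: M = 11.2 MN·m per $
  alumina ceramic: M = 3.56 MN·m per $
  brass: M = 1.61 MN·m per $
  silicon nitride: M = 0.995 MN·m per $
  titanium alloy: M = 0.568 MN·m per $
Soda-lime glass ranks first.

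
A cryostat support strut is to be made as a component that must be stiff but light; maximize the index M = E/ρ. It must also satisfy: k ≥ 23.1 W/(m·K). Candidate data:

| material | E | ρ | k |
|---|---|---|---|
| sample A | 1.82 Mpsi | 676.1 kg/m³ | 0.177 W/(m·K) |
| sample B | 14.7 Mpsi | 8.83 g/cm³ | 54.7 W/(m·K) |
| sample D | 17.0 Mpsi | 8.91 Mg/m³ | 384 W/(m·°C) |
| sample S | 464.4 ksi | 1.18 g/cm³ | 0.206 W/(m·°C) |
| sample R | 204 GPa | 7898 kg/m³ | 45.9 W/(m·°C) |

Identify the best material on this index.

Screen on constraints: k ≥ 23.1 W/(m·K). Survivors: sample B, sample D, sample R.
Putting every candidate on a common basis:
  sample B: E = 101.4 GPa, ρ = 8830 kg/m³
  sample D: E = 117.2 GPa, ρ = 8910 kg/m³
  sample R: E = 204.0 GPa, ρ = 7898 kg/m³
  sample R: M = 25.8 MN·m/kg
  sample D: M = 13.2 MN·m/kg
  sample B: M = 11.5 MN·m/kg
Sample R ranks first.

sample R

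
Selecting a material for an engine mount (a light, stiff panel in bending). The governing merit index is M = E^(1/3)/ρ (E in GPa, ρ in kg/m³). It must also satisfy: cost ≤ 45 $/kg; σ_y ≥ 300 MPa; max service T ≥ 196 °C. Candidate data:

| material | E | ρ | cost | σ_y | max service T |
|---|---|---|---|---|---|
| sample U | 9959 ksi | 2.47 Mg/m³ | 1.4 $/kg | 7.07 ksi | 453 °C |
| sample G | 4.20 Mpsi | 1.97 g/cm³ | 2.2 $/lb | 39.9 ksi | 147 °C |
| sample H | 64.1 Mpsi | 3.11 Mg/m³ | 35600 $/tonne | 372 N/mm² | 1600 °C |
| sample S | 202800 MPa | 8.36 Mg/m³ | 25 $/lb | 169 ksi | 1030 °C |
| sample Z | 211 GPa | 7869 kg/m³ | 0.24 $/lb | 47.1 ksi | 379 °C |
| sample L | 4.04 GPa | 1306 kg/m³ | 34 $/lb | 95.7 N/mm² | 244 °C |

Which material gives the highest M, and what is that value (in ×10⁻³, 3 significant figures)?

sample H, M = 2.45×10⁻³

Screen on constraints: cost ≤ 45 $/kg; σ_y ≥ 300 MPa; max service T ≥ 196 °C. Survivors: sample H, sample Z.
After converting to SI:
  sample H: E = 442.0 GPa, ρ = 3110 kg/m³
  sample Z: E = 211.0 GPa, ρ = 7869 kg/m³
  sample H: M = 2.45×10⁻³
  sample Z: M = 0.757×10⁻³
Highest index: sample H.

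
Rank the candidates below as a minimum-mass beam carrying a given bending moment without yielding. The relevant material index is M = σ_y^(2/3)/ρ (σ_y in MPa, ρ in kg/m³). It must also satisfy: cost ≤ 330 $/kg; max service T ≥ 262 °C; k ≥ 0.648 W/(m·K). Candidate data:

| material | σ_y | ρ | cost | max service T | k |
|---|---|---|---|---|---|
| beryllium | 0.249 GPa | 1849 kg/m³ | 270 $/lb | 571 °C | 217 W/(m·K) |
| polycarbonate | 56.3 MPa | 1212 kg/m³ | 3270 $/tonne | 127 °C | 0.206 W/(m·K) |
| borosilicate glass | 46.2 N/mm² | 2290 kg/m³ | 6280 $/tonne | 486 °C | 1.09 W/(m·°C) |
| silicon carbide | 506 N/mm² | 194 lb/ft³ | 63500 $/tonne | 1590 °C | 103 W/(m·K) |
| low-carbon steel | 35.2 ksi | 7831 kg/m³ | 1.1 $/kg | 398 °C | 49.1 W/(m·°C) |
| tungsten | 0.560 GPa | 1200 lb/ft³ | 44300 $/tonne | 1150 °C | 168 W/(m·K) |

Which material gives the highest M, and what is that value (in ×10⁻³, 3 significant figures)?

silicon carbide, M = 20.4×10⁻³

Screen on constraints: cost ≤ 330 $/kg; max service T ≥ 262 °C; k ≥ 0.648 W/(m·K). Survivors: borosilicate glass, silicon carbide, low-carbon steel, tungsten.
Normalizing units and computing the index:
  borosilicate glass: σ_y = 46.20 MPa, ρ = 2290 kg/m³
  silicon carbide: σ_y = 506.0 MPa, ρ = 3108 kg/m³
  low-carbon steel: σ_y = 242.7 MPa, ρ = 7831 kg/m³
  tungsten: σ_y = 560.0 MPa, ρ = 19220 kg/m³
  silicon carbide: M = 20.4×10⁻³
  borosilicate glass: M = 5.62×10⁻³
  low-carbon steel: M = 4.97×10⁻³
  tungsten: M = 3.53×10⁻³
The maximum is for silicon carbide.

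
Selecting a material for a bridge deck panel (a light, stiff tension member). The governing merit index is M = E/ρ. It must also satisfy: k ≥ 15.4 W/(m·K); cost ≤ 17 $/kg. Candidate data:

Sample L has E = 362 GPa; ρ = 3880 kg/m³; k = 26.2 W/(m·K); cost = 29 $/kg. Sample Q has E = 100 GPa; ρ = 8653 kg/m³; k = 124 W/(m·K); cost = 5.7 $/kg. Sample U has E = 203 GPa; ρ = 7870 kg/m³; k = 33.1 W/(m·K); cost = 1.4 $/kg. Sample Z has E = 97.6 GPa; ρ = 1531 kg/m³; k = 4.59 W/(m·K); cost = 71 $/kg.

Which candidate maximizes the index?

sample U

Screen on constraints: k ≥ 15.4 W/(m·K); cost ≤ 17 $/kg. Survivors: sample Q, sample U.
Per-candidate index values:
  sample U: M = 25.8 MN·m/kg
  sample Q: M = 11.6 MN·m/kg
Sample U ranks first.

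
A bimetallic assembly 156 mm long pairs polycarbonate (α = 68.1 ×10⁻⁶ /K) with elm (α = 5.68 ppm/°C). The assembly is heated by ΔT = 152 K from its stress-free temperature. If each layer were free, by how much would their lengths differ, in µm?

Δα = |68.1 − 5.68|×10⁻⁶/K = 62.4×10⁻⁶/K.
ΔL_mismatch = Δα·L·ΔT = 62.4×10⁻⁶ × 156.0 mm × 152.0 K = 1480 µm.

1480 µm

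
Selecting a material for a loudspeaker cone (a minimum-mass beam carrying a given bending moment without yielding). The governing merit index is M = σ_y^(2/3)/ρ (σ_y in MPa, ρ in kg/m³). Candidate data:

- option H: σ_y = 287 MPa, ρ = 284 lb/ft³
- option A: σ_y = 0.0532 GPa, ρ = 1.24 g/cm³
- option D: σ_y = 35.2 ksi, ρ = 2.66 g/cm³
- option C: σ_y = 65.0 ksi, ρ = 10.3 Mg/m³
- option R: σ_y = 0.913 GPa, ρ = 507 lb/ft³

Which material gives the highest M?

Convert each candidate to consistent units, then evaluate M:
  option H: σ_y = 287.0 MPa, ρ = 4549 kg/m³
  option A: σ_y = 53.20 MPa, ρ = 1240 kg/m³
  option D: σ_y = 242.7 MPa, ρ = 2660 kg/m³
  option C: σ_y = 448.2 MPa, ρ = 10300 kg/m³
  option R: σ_y = 913.0 MPa, ρ = 8121 kg/m³
  option D: M = 14.6×10⁻³
  option R: M = 11.6×10⁻³
  option A: M = 11.4×10⁻³
  option H: M = 9.56×10⁻³
  option C: M = 5.69×10⁻³
Option D has the largest M.

option D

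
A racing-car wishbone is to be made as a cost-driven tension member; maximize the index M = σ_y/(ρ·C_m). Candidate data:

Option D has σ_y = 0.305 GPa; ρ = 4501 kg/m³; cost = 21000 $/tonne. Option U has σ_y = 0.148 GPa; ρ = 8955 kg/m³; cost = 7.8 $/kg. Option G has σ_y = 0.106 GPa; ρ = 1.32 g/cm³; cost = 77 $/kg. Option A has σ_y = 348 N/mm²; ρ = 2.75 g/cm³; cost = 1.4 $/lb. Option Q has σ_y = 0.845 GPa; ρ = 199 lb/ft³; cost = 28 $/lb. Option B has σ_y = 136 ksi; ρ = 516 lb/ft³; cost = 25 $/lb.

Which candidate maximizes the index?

option A

Putting every candidate on a common basis:
  option D: σ_y = 305.0 MPa, ρ = 4501 kg/m³, cost = 21.00 $/kg
  option U: σ_y = 148.0 MPa, ρ = 8955 kg/m³, cost = 7.800 $/kg
  option G: σ_y = 106.0 MPa, ρ = 1320 kg/m³, cost = 77.00 $/kg
  option A: σ_y = 348.0 MPa, ρ = 2750 kg/m³, cost = 3.086 $/kg
  option Q: σ_y = 845.0 MPa, ρ = 3188 kg/m³, cost = 61.73 $/kg
  option B: σ_y = 937.7 MPa, ρ = 8266 kg/m³, cost = 55.11 $/kg
  option A: M = 41.0 kN·m per $
  option Q: M = 4.29 kN·m per $
  option D: M = 3.23 kN·m per $
  option U: M = 2.12 kN·m per $
  option B: M = 2.06 kN·m per $
  option G: M = 1.04 kN·m per $
Option A ranks first.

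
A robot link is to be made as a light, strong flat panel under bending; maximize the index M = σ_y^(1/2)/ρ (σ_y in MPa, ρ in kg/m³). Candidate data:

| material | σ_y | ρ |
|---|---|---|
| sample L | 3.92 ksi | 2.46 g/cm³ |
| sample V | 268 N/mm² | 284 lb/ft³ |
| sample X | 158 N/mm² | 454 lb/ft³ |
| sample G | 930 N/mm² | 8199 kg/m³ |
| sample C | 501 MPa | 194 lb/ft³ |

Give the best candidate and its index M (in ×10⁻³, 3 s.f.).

After converting to SI:
  sample L: σ_y = 27.03 MPa, ρ = 2460 kg/m³
  sample V: σ_y = 268.0 MPa, ρ = 4549 kg/m³
  sample X: σ_y = 158.0 MPa, ρ = 7272 kg/m³
  sample G: σ_y = 930.0 MPa, ρ = 8199 kg/m³
  sample C: σ_y = 501.0 MPa, ρ = 3108 kg/m³
  sample C: M = 7.20×10⁻³
  sample G: M = 3.72×10⁻³
  sample V: M = 3.60×10⁻³
  sample L: M = 2.11×10⁻³
  sample X: M = 1.73×10⁻³
The maximum is for sample C.

sample C, M = 7.20×10⁻³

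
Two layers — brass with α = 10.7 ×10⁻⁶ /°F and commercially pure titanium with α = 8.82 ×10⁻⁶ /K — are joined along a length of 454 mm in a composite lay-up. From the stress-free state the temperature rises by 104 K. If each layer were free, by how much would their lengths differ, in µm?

brass: α = 10.7×10⁻⁶/°F × 9/5 = 19.3×10⁻⁶/K.
Δα = |19.3 − 8.82|×10⁻⁶/K = 10.4×10⁻⁶/K.
ΔL_mismatch = Δα·L·ΔT = 10.4×10⁻⁶ × 454.0 mm × 104.0 K = 493 µm.

493 µm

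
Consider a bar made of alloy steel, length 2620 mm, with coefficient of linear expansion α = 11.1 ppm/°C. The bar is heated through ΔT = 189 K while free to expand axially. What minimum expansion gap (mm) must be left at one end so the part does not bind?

ΔL = α·L₀·ΔT = 11.1×10⁻⁶ × 2620 mm × 189.0 K = 5.50 mm.

5.50 mm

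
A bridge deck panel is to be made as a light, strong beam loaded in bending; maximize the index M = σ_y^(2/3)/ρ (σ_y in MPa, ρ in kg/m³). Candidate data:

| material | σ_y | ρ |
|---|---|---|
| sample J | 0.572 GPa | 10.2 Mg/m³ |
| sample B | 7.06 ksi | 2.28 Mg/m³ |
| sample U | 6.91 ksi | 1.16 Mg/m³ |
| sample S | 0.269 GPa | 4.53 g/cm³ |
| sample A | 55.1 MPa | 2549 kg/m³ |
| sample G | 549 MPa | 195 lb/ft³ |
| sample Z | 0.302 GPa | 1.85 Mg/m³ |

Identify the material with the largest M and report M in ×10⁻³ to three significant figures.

sample Z, M = 24.3×10⁻³

Convert each candidate to consistent units, then evaluate M:
  sample J: σ_y = 572.0 MPa, ρ = 10200 kg/m³
  sample B: σ_y = 48.68 MPa, ρ = 2280 kg/m³
  sample U: σ_y = 47.64 MPa, ρ = 1160 kg/m³
  sample S: σ_y = 269.0 MPa, ρ = 4530 kg/m³
  sample A: σ_y = 55.10 MPa, ρ = 2549 kg/m³
  sample G: σ_y = 549.0 MPa, ρ = 3124 kg/m³
  sample Z: σ_y = 302.0 MPa, ρ = 1850 kg/m³
  sample Z: M = 24.3×10⁻³
  sample G: M = 21.5×10⁻³
  sample U: M = 11.3×10⁻³
  sample S: M = 9.20×10⁻³
  sample J: M = 6.76×10⁻³
  sample B: M = 5.85×10⁻³
  sample A: M = 5.68×10⁻³
Sample Z has the largest M.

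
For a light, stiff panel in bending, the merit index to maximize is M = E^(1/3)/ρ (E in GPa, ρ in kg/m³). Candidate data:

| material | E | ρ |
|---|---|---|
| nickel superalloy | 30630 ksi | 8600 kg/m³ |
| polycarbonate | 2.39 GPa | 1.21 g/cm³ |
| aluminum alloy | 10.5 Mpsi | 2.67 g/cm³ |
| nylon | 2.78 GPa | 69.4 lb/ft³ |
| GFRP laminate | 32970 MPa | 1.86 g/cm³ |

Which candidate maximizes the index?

Putting every candidate on a common basis:
  nickel superalloy: E = 211.2 GPa, ρ = 8600 kg/m³
  polycarbonate: E = 2.390 GPa, ρ = 1210 kg/m³
  aluminum alloy: E = 72.39 GPa, ρ = 2670 kg/m³
  nylon: E = 2.780 GPa, ρ = 1112 kg/m³
  GFRP laminate: E = 32.97 GPa, ρ = 1860 kg/m³
  GFRP laminate: M = 1.72×10⁻³
  aluminum alloy: M = 1.56×10⁻³
  nylon: M = 1.26×10⁻³
  polycarbonate: M = 1.10×10⁻³
  nickel superalloy: M = 0.692×10⁻³
The maximum is for GFRP laminate.

GFRP laminate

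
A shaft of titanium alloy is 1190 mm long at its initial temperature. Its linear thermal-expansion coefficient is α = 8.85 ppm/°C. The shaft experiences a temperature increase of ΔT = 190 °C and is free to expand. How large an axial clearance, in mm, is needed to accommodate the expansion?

2.00 mm

ΔL = α·L₀·ΔT = 8.85×10⁻⁶ × 1190 mm × 190.0 K = 2.00 mm.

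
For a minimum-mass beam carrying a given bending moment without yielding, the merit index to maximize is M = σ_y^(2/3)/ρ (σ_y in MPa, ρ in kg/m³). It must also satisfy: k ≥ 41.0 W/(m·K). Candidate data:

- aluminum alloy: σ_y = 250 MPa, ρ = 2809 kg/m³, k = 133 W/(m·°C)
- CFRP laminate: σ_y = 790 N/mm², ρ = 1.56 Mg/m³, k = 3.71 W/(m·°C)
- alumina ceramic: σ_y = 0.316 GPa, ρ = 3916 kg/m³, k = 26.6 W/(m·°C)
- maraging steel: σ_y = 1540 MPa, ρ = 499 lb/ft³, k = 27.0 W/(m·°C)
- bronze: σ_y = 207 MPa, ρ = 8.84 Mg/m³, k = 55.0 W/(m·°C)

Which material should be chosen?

Screen on constraints: k ≥ 41.0 W/(m·K). Survivors: aluminum alloy, bronze.
In SI units:
  aluminum alloy: σ_y = 250.0 MPa, ρ = 2809 kg/m³
  bronze: σ_y = 207.0 MPa, ρ = 8840 kg/m³
  aluminum alloy: M = 14.1×10⁻³
  bronze: M = 3.96×10⁻³
The maximum is for aluminum alloy.

aluminum alloy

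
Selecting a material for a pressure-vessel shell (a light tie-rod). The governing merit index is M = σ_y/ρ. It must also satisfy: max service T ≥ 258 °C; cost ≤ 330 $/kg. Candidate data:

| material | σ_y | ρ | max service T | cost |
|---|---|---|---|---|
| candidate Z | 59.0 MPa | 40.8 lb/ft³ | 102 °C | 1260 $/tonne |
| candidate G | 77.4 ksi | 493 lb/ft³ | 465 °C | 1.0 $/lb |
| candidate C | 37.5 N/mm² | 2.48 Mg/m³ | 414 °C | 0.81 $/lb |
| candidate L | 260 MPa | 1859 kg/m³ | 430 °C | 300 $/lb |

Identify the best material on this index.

Screen on constraints: max service T ≥ 258 °C; cost ≤ 330 $/kg. Survivors: candidate G, candidate C.
Normalizing units and computing the index:
  candidate G: σ_y = 533.7 MPa, ρ = 7897 kg/m³
  candidate C: σ_y = 37.50 MPa, ρ = 2480 kg/m³
  candidate G: M = 67.6 kN·m/kg
  candidate C: M = 15.1 kN·m/kg
The maximum is for candidate G.

candidate G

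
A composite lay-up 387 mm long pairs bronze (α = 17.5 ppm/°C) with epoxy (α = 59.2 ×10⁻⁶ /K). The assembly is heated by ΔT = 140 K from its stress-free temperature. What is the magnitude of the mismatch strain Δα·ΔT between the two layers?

Δα = |17.5 − 59.2|×10⁻⁶/K = 41.7×10⁻⁶/K.
Mismatch strain = Δα·ΔT = 41.7×10⁻⁶ × 140.0 = 5.84×10⁻³.

5.84×10⁻³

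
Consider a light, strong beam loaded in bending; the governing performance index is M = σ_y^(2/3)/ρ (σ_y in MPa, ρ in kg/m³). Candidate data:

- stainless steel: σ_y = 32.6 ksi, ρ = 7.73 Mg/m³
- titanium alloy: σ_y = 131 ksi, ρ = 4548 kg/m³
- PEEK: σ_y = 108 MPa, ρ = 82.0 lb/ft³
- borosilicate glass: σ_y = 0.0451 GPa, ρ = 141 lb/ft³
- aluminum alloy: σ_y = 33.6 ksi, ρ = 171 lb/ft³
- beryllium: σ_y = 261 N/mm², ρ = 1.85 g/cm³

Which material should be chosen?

After converting to SI:
  stainless steel: σ_y = 224.8 MPa, ρ = 7730 kg/m³
  titanium alloy: σ_y = 903.2 MPa, ρ = 4548 kg/m³
  PEEK: σ_y = 108.0 MPa, ρ = 1314 kg/m³
  borosilicate glass: σ_y = 45.10 MPa, ρ = 2259 kg/m³
  aluminum alloy: σ_y = 231.7 MPa, ρ = 2739 kg/m³
  beryllium: σ_y = 261.0 MPa, ρ = 1850 kg/m³
  beryllium: M = 22.1×10⁻³
  titanium alloy: M = 20.5×10⁻³
  PEEK: M = 17.3×10⁻³
  aluminum alloy: M = 13.8×10⁻³
  borosilicate glass: M = 5.61×10⁻³
  stainless steel: M = 4.78×10⁻³
Beryllium has the largest M.

beryllium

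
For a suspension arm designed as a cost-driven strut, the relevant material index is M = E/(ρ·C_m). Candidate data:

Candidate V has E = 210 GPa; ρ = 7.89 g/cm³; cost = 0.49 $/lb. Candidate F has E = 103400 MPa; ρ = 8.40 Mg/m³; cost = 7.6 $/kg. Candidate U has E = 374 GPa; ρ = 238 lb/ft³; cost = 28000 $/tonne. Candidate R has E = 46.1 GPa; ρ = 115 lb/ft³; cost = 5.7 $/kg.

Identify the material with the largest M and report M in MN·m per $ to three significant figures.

candidate V, M = 24.6 MN·m per $

Convert each candidate to consistent units, then evaluate M:
  candidate V: E = 210.0 GPa, ρ = 7890 kg/m³, cost = 1.080 $/kg
  candidate F: E = 103.4 GPa, ρ = 8400 kg/m³, cost = 7.600 $/kg
  candidate U: E = 374.0 GPa, ρ = 3812 kg/m³, cost = 28.00 $/kg
  candidate R: E = 46.10 GPa, ρ = 1842 kg/m³, cost = 5.700 $/kg
  candidate V: M = 24.6 MN·m per $
  candidate R: M = 4.39 MN·m per $
  candidate U: M = 3.50 MN·m per $
  candidate F: M = 1.62 MN·m per $
Candidate V has the largest M.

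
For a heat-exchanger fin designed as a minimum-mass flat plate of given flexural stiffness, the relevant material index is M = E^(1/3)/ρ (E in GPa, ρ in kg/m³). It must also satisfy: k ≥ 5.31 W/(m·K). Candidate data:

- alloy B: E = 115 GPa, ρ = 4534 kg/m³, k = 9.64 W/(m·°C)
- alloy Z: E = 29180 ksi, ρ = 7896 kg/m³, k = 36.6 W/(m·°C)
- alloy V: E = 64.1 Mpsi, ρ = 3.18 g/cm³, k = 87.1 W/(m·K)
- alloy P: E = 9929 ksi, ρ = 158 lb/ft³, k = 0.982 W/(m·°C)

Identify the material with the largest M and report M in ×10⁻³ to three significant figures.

alloy V, M = 2.40×10⁻³

Screen on constraints: k ≥ 5.31 W/(m·K). Survivors: alloy B, alloy Z, alloy V.
Normalizing units and computing the index:
  alloy B: E = 115.0 GPa, ρ = 4534 kg/m³
  alloy Z: E = 201.2 GPa, ρ = 7896 kg/m³
  alloy V: E = 442.0 GPa, ρ = 3180 kg/m³
  alloy V: M = 2.40×10⁻³
  alloy B: M = 1.07×10⁻³
  alloy Z: M = 0.742×10⁻³
The maximum is for alloy V.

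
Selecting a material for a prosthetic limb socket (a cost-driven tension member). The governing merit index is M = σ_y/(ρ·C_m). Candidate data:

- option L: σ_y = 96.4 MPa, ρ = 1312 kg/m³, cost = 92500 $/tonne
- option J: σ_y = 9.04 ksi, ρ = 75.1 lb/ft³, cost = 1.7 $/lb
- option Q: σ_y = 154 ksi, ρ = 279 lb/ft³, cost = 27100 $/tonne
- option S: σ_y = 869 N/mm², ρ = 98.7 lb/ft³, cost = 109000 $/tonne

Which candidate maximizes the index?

option J

After converting to SI:
  option L: σ_y = 96.40 MPa, ρ = 1312 kg/m³, cost = 92.50 $/kg
  option J: σ_y = 62.33 MPa, ρ = 1203 kg/m³, cost = 3.748 $/kg
  option Q: σ_y = 1062 MPa, ρ = 4469 kg/m³, cost = 27.10 $/kg
  option S: σ_y = 869.0 MPa, ρ = 1581 kg/m³, cost = 109.0 $/kg
  option J: M = 13.8 kN·m per $
  option Q: M = 8.77 kN·m per $
  option S: M = 5.04 kN·m per $
  option L: M = 0.794 kN·m per $
Option J ranks first.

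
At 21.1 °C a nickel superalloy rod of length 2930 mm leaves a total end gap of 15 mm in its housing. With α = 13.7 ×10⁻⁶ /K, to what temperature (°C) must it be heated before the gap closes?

α·L₀·ΔT = 15.0 mm ⇒ ΔT = 15.0 / (13.7×10⁻⁶ × 2930.0) = 373.7 K.
T = 21.1 + 373.7 = 394.8 °C.

395 °C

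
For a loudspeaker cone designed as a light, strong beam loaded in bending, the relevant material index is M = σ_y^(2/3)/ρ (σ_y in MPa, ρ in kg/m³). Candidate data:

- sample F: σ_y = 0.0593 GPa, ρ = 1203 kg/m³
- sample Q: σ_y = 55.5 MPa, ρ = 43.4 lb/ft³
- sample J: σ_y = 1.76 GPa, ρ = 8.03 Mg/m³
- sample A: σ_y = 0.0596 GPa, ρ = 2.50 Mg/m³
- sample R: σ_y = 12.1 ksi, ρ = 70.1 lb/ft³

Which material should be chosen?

sample Q

Normalizing units and computing the index:
  sample F: σ_y = 59.30 MPa, ρ = 1203 kg/m³
  sample Q: σ_y = 55.50 MPa, ρ = 695.2 kg/m³
  sample J: σ_y = 1760 MPa, ρ = 8030 kg/m³
  sample A: σ_y = 59.60 MPa, ρ = 2500 kg/m³
  sample R: σ_y = 83.43 MPa, ρ = 1123 kg/m³
  sample Q: M = 20.9×10⁻³
  sample J: M = 18.2×10⁻³
  sample R: M = 17.0×10⁻³
  sample F: M = 12.6×10⁻³
  sample A: M = 6.10×10⁻³
Highest index: sample Q.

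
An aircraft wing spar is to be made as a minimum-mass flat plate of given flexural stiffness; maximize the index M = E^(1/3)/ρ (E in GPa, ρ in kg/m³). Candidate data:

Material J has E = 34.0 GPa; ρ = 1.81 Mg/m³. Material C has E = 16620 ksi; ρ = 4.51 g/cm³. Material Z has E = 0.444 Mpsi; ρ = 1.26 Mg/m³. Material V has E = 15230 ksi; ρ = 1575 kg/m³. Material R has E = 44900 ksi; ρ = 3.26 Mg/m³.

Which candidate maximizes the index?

Convert each candidate to consistent units, then evaluate M:
  material J: E = 34.00 GPa, ρ = 1810 kg/m³
  material C: E = 114.6 GPa, ρ = 4510 kg/m³
  material Z: E = 3.061 GPa, ρ = 1260 kg/m³
  material V: E = 105.0 GPa, ρ = 1575 kg/m³
  material R: E = 309.6 GPa, ρ = 3260 kg/m³
  material V: M = 3.00×10⁻³
  material R: M = 2.08×10⁻³
  material J: M = 1.79×10⁻³
  material Z: M = 1.15×10⁻³
  material C: M = 1.08×10⁻³
The maximum is for material V.

material V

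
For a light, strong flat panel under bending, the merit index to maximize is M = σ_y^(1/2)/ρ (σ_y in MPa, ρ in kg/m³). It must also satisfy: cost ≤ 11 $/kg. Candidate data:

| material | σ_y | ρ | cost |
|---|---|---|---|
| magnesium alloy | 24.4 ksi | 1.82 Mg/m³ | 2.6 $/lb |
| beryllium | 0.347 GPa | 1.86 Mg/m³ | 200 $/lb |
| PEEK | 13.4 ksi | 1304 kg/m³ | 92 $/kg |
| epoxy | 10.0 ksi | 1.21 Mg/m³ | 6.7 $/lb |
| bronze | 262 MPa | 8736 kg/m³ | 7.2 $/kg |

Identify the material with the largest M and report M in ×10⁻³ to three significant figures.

magnesium alloy, M = 7.13×10⁻³

Screen on constraints: cost ≤ 11 $/kg. Survivors: magnesium alloy, bronze.
Normalizing units and computing the index:
  magnesium alloy: σ_y = 168.2 MPa, ρ = 1820 kg/m³
  bronze: σ_y = 262.0 MPa, ρ = 8736 kg/m³
  magnesium alloy: M = 7.13×10⁻³
  bronze: M = 1.85×10⁻³
Highest index: magnesium alloy.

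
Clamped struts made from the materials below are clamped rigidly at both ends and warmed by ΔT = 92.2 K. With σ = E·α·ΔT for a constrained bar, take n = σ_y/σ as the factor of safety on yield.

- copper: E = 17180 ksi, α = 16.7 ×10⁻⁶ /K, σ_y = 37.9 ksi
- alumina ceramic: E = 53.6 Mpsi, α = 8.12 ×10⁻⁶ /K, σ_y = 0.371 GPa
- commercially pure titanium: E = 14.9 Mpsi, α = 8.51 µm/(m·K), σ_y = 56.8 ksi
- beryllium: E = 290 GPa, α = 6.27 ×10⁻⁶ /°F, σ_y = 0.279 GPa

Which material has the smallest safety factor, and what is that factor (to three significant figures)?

beryllium, n = 0.925

Converting E to GPa, α to ×10⁻⁶/K, σ_y to MPa, then σ and n for each:
  copper: E = 118.5, α = 16.7, σ_y = 261.3 → σ = 182 MPa, n = 1.43
  alumina ceramic: E = 369.6, α = 8.12, σ_y = 371.0 → σ = 277 MPa, n = 1.34
  commercially pure titanium: E = 102.7, α = 8.51, σ_y = 391.6 → σ = 80.6 MPa, n = 4.86
  beryllium: E = 290.0, α = 11.3, σ_y = 279.0 → σ = 302 MPa, n = 0.925
The minimum is beryllium at n = 0.925.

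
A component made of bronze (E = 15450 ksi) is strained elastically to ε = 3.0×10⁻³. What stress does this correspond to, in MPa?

320 MPa

E = 15450 ksi = 106.5 GPa.
σ = E·ε = 106500 MPa × 3.0×10⁻³ = 320 MPa.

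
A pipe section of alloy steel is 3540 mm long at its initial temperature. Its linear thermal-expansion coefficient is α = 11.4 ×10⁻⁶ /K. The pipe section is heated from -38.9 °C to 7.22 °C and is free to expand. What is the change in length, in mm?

1.86 mm

ΔT = 7.22 − (-38.9) = 46.12 K.
ΔL = α·L₀·ΔT = 11.4×10⁻⁶ × 3540 mm × 46.12 K = 1.86 mm.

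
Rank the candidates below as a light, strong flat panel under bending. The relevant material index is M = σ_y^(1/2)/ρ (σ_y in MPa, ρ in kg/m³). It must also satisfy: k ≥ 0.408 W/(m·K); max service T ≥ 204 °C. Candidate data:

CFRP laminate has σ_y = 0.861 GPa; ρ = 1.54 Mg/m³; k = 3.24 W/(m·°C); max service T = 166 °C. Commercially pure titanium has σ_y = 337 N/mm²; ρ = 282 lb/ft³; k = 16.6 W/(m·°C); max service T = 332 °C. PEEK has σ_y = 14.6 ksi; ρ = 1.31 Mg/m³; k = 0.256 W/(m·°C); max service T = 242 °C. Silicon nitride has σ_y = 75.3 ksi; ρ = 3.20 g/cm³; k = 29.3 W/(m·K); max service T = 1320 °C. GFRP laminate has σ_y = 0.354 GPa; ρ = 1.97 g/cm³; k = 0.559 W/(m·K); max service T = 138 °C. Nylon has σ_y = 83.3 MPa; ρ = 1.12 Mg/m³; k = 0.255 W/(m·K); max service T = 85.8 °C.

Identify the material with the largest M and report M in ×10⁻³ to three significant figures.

Screen on constraints: k ≥ 0.408 W/(m·K); max service T ≥ 204 °C. Survivors: commercially pure titanium, silicon nitride.
Convert each candidate to consistent units, then evaluate M:
  commercially pure titanium: σ_y = 337.0 MPa, ρ = 4517 kg/m³
  silicon nitride: σ_y = 519.2 MPa, ρ = 3200 kg/m³
  silicon nitride: M = 7.12×10⁻³
  commercially pure titanium: M = 4.06×10⁻³
Silicon nitride has the largest M.

silicon nitride, M = 7.12×10⁻³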